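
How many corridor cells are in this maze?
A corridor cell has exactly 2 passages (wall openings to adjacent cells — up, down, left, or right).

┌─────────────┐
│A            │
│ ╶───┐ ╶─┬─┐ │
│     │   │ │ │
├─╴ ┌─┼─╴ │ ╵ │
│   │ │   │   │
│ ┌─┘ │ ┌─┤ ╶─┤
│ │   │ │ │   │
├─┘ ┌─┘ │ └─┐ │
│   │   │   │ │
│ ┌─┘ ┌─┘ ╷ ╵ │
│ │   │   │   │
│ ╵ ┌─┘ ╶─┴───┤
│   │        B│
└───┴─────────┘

Counting cells with exactly 2 passages:
Total corridor cells: 37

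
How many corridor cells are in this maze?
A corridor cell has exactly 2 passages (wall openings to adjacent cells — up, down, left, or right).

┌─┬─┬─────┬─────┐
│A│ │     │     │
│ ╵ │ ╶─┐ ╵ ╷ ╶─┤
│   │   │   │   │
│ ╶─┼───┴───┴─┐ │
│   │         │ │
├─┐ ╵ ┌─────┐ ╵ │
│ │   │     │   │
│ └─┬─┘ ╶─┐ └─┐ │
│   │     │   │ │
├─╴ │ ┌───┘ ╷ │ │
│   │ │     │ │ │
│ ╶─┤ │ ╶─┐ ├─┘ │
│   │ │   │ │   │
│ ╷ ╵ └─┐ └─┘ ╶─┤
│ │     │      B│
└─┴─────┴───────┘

Counting cells with exactly 2 passages:
Total corridor cells: 44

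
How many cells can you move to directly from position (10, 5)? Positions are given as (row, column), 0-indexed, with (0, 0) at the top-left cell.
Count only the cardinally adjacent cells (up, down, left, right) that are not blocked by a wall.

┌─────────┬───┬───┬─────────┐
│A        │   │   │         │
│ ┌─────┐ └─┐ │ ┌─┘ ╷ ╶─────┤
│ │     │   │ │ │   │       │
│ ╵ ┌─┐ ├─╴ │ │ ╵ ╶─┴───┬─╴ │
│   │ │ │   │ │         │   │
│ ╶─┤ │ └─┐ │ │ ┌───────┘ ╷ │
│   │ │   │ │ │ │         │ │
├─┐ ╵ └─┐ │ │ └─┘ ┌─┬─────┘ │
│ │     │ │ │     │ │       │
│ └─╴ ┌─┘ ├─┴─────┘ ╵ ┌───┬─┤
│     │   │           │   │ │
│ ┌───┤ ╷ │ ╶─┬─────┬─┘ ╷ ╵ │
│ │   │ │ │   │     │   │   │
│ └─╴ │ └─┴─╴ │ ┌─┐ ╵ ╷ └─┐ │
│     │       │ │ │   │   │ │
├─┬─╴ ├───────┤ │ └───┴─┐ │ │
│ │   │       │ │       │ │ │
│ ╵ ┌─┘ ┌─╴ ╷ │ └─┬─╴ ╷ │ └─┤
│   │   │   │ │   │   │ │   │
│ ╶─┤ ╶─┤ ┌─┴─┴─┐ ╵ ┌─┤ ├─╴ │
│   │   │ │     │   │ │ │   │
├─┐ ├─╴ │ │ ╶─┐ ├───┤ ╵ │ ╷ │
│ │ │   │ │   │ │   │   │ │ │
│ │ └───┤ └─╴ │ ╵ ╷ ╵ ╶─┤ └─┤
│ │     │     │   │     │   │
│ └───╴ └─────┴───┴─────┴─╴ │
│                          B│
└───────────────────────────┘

Checking passable neighbors of (10, 5):
Neighbors: (11, 5), (10, 6)
Count: 2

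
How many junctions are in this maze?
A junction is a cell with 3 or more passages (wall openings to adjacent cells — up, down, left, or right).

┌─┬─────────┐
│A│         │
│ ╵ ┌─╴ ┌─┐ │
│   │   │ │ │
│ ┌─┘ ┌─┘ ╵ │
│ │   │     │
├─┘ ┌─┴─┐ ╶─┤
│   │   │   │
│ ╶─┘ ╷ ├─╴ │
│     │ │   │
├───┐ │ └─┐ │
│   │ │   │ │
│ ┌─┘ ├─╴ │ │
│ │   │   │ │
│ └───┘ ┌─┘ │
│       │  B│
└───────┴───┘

Checking each cell for number of passages:

Junctions found (3+ passages):
  (0, 3): 3 passages
  (1, 0): 3 passages
  (2, 4): 4 passages
  (4, 2): 3 passages
  (4, 5): 3 passages
Total junctions: 5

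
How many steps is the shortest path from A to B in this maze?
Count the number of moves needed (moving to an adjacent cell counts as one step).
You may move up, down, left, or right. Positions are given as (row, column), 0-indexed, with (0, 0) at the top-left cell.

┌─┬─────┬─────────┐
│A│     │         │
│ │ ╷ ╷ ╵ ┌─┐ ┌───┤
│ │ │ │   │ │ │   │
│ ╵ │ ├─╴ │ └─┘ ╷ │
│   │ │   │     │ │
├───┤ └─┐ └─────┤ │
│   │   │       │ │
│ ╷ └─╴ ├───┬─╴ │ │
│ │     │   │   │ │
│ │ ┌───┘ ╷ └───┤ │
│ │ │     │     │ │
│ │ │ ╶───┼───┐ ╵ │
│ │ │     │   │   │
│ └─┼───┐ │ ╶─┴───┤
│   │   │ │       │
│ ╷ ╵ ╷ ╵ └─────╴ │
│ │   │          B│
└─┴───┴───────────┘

Using BFS to find shortest path:
Start: (0, 0), End: (8, 8)
Path found:
(0,0) → (1,0) → (2,0) → (2,1) → (1,1) → (0,1) → (0,2) → (1,2) → (2,2) → (3,2) → (3,3) → (4,3) → (4,2) → (4,1) → (3,1) → (3,0) → (4,0) → (5,0) → (6,0) → (7,0) → (7,1) → (8,1) → (8,2) → (7,2) → (7,3) → (8,3) → (8,4) → (8,5) → (8,6) → (8,7) → (8,8)
Number of steps: 30

Solution:

┌─┬─────┬─────────┐
│A│↱ ↓  │         │
│ │ ╷ ╷ ╵ ┌─┐ ┌───┤
│↓│↑│↓│   │ │ │   │
│ ╵ │ ├─╴ │ └─┘ ╷ │
│↳ ↑│↓│   │     │ │
├───┤ └─┐ └─────┤ │
│↓ ↰│↳ ↓│       │ │
│ ╷ └─╴ ├───┬─╴ │ │
│↓│↑ ← ↲│   │   │ │
│ │ ┌───┘ ╷ └───┤ │
│↓│ │     │     │ │
│ │ │ ╶───┼───┐ ╵ │
│↓│ │     │   │   │
│ └─┼───┐ │ ╶─┴───┤
│↳ ↓│↱ ↓│ │       │
│ ╷ ╵ ╷ ╵ └─────╴ │
│ │↳ ↑│↳ → → → → B│
└─┴───┴───────────┘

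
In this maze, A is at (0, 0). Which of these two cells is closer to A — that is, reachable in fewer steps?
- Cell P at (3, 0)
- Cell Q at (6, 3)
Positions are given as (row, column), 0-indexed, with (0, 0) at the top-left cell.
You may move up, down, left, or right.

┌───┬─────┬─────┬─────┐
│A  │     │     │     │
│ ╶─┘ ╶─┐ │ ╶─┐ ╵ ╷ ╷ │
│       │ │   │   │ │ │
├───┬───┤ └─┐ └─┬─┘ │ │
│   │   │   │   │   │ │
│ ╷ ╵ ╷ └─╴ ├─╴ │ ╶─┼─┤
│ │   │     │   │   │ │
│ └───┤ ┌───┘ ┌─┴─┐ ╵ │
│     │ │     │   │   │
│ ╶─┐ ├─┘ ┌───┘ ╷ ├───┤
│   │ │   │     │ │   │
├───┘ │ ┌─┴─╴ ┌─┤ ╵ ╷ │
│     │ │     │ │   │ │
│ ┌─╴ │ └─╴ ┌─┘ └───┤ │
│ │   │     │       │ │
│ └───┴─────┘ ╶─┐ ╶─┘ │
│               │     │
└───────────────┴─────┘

Shortest path A → P at (3, 0): 19 steps
Shortest path A → Q at (6, 3): 57 steps

P is closer (19 steps vs 57 steps).

Path to P:

┌───┬─────┬─────┬─────┐
│A  │↱ → ↓│     │     │
│ ╶─┘ ╶─┐ │ ╶─┐ ╵ ╷ ╷ │
│↳ → ↑  │↓│   │   │ │ │
├───┬───┤ └─┐ └─┬─┘ │ │
│↓ ↰│↓ ↰│↳ ↓│   │   │ │
│ ╷ ╵ ╷ └─╴ ├─╴ │ ╶─┼─┤
│P│↑ ↲│↑ ← ↲│   │   │ │
│ └───┤ ┌───┘ ┌─┴─┐ ╵ │
│     │ │     │   │   │
│ ╶─┐ ├─┘ ┌───┘ ╷ ├───┤
│   │ │   │     │ │   │
├───┘ │ ┌─┴─╴ ┌─┤ ╵ ╷ │
│     │ │     │ │   │ │
│ ┌─╴ │ └─╴ ┌─┘ └───┤ │
│ │   │     │       │ │
│ └───┴─────┘ ╶─┐ ╶─┘ │
│               │     │
└───────────────┴─────┘

Path to Q:

┌───┬─────┬─────┬─────┐
│A  │↱ → ↓│     │     │
│ ╶─┘ ╶─┐ │ ╶─┐ ╵ ╷ ╷ │
│↳ → ↑  │↓│   │   │ │ │
├───┬───┤ └─┐ └─┬─┘ │ │
│↓ ↰│↓ ↰│↳ ↓│   │   │ │
│ ╷ ╵ ╷ └─╴ ├─╴ │ ╶─┼─┤
│↓│↑ ↲│↑ ← ↲│   │   │ │
│ └───┤ ┌───┘ ┌─┴─┐ ╵ │
│↳ → ↓│ │     │↓ ↰│   │
│ ╶─┐ ├─┘ ┌───┘ ╷ ├───┤
│   │↓│   │  ↓ ↲│↑│↓ ↰│
├───┘ │ ┌─┴─╴ ┌─┤ ╵ ╷ │
│↓ ← ↲│Q│  ↓ ↲│ │↑ ↲│↑│
│ ┌─╴ │ └─╴ ┌─┘ └───┤ │
│↓│   │↑ ← ↲│↱ → ↓  │↑│
│ └───┴─────┘ ╶─┐ ╶─┘ │
│↳ → → → → → ↑  │↳ → ↑│
└───────────────┴─────┘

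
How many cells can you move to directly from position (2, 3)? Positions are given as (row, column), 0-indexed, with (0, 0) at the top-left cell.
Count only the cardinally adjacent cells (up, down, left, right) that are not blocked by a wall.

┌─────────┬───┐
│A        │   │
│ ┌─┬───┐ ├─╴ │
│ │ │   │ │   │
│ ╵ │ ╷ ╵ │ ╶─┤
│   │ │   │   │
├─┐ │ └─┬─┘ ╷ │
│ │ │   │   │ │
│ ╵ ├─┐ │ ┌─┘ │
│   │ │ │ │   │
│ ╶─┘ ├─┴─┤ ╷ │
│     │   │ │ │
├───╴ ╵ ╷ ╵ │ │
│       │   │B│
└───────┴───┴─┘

Checking passable neighbors of (2, 3):
Neighbors: (1, 3), (2, 4)
Count: 2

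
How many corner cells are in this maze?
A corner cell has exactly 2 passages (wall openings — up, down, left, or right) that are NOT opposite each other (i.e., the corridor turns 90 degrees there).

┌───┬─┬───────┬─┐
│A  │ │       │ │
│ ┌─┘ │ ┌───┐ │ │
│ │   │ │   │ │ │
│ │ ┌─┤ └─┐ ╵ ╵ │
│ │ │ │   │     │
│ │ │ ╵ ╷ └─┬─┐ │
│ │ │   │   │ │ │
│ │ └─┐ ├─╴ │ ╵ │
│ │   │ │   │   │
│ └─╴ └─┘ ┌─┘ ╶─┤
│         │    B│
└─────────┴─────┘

Counting corner cells (2 non-opposite passages):
Total corners: 18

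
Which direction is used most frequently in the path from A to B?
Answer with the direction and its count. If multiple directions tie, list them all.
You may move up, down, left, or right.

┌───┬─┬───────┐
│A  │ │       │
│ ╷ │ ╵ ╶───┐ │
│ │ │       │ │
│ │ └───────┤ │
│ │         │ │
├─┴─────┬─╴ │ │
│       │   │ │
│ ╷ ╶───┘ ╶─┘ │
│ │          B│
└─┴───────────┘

Directions: right, down, down, right, right, right, right, down, left, down, right, right
Counts: {'right': 7, 'down': 4, 'left': 1}
Most common: right (7 times)

Solution:

┌───┬─┬───────┐
│A ↓│ │       │
│ ╷ │ ╵ ╶───┐ │
│ │↓│       │ │
│ │ └───────┤ │
│ │↳ → → → ↓│ │
├─┴─────┬─╴ │ │
│       │↓ ↲│ │
│ ╷ ╶───┘ ╶─┘ │
│ │      ↳ → B│
└─┴───────────┘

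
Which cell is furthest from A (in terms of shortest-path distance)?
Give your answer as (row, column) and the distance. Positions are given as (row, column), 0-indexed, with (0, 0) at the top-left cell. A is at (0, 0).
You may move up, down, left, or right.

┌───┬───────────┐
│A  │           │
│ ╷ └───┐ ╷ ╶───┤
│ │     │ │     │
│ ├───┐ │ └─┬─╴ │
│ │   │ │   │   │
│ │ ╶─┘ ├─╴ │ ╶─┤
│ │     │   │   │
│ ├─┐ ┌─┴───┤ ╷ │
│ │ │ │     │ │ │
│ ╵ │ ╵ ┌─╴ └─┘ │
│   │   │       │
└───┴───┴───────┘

Computing BFS distances from A to all cells:
Furthest cell: (3, 4)
Distance: 31 steps

Path from A to the furthest cell:

┌───┬───────────┐
│A ↓│    ↓ ↰    │
│ ╷ └───┐ ╷ ╶───┤
│ │↳ → ↓│↓│↑ ← ↰│
│ ├───┐ │ └─┬─╴ │
│ │   │↓│↳ ↓│↱ ↑│
│ │ ╶─┘ ├─╴ │ ╶─┤
│ │  ↓ ↲│B ↲│↑ ↰│
│ ├─┐ ┌─┴───┤ ╷ │
│ │ │↓│↱ → ↓│ │↑│
│ ╵ │ ╵ ┌─╴ └─┘ │
│   │↳ ↑│  ↳ → ↑│
└───┴───┴───────┘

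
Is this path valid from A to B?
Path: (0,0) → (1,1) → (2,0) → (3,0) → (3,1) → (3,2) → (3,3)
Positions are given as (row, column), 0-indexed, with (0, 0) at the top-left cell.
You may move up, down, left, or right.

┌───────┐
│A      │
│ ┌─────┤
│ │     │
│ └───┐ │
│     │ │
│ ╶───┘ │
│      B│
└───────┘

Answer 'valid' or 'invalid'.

Checking path validity:
Result: Invalid move at step 1: cannot move from (0, 0) to (1, 1).

invalid

Correct solution:

┌───────┐
│A      │
│ ┌─────┤
│↓│     │
│ └───┐ │
│↓    │ │
│ ╶───┘ │
│↳ → → B│
└───────┘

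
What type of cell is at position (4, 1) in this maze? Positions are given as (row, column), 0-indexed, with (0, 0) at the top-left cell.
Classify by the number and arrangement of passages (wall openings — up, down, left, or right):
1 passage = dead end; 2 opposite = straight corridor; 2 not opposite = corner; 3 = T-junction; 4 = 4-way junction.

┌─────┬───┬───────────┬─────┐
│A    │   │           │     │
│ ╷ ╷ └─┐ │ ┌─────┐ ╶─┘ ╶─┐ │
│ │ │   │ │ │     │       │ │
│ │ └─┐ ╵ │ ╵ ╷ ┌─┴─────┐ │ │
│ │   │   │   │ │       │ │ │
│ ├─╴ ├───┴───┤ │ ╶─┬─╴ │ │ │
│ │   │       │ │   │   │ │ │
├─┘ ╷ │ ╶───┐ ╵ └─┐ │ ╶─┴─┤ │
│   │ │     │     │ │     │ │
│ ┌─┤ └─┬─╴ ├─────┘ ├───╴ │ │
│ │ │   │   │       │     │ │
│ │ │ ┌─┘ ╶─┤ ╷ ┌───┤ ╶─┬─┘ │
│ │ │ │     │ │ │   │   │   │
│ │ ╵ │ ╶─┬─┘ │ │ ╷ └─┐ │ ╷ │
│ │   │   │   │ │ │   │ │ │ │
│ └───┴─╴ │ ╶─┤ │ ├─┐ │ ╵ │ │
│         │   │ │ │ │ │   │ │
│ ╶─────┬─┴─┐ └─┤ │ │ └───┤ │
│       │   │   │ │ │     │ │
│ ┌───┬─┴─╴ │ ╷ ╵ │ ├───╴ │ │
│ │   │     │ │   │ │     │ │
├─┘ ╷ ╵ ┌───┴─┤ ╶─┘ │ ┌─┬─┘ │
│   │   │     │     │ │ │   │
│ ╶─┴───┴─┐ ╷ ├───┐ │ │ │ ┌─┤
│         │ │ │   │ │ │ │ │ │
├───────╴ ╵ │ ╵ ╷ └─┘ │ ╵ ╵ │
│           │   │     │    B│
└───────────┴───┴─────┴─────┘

Checking cell at (4, 1):
Number of passages: 2
Cell type: corner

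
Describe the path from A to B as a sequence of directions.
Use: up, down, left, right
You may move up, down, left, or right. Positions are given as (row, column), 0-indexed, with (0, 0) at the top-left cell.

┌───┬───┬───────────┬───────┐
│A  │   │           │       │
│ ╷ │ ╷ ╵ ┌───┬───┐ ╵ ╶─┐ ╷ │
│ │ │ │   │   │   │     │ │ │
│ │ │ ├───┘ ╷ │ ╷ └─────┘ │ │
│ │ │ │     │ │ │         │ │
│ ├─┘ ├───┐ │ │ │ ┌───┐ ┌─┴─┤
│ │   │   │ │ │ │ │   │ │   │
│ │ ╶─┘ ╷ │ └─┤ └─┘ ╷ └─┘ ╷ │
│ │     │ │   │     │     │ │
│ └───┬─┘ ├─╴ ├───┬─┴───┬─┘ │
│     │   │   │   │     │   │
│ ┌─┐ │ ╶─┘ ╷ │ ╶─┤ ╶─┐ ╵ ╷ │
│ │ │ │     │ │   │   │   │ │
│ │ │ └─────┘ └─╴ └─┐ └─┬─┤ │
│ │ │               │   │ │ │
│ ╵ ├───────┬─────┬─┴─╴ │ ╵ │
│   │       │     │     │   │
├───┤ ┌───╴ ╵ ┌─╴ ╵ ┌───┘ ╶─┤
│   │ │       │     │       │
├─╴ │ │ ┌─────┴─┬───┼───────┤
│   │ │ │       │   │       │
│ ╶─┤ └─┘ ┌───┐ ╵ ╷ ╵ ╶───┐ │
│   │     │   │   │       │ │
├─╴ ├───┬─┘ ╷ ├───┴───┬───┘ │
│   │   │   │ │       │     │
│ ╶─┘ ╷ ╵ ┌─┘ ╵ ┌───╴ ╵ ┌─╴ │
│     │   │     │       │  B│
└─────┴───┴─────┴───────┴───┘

Finding the path and converting it to directions:
Path through cells: (0,0) → (1,0) → (2,0) → (3,0) → (4,0) → (5,0) → (5,1) → (5,2) → (6,2) → (7,2) → (7,3) → (7,4) → (7,5) → (7,6) → (6,6) → (5,6) → (5,5) → (6,5) → (6,4) → (6,3) → (5,3) → (5,4) → (4,4) → (3,4) → (3,3) → (4,3) → (4,2) → (4,1) → (3,1) → (3,2) → (2,2) → (1,2) → (0,2) → (0,3) → (1,3) → (1,4) → (0,4) → (0,5) → (0,6) → (0,7) → (0,8) → (0,9) → (1,9) → (1,10) → (0,10) → (0,11) → (0,12) → (1,12) → (2,12) → (2,11) → (2,10) → (2,9) → (2,8) → (1,8) → (1,7) → (2,7) → (3,7) → (4,7) → (4,8) → (4,9) → (3,9) → (3,10) → (4,10) → (4,11) → (4,12) → (3,12) → (3,13) → (4,13) → (5,13) → (5,12) → (6,12) → (6,11) → (5,11) → (5,10) → (5,9) → (6,9) → (6,10) → (7,10) → (7,11) → (8,11) → (8,10) → (8,9) → (9,9) → (9,8) → (8,8) → (8,7) → (8,6) → (9,6) → (9,5) → (8,5) → (8,4) → (8,3) → (8,2) → (9,2) → (10,2) → (11,2) → (11,3) → (11,4) → (10,4) → (10,5) → (10,6) → (10,7) → (11,7) → (11,8) → (10,8) → (10,9) → (11,9) → (11,10) → (10,10) → (10,11) → (10,12) → (10,13) → (11,13) → (12,13) → (13,13)
Directions: down, down, down, down, down, right, right, down, down, right, right, right, right, up, up, left, down, left, left, up, right, up, up, left, down, left, left, up, right, up, up, up, right, down, right, up, right, right, right, right, right, down, right, up, right, right, down, down, left, left, left, left, up, left, down, down, down, right, right, up, right, down, right, right, up, right, down, down, left, down, left, up, left, left, down, right, down, right, down, left, left, down, left, up, left, left, down, left, up, left, left, left, down, down, down, right, right, up, right, right, right, down, right, up, right, down, right, up, right, right, right, down, down, down

Solution:

┌───┬───┬───────────┬───────┐
│A  │↱ ↓│↱ → → → → ↓│↱ → ↓  │
│ ╷ │ ╷ ╵ ┌───┬───┐ ╵ ╶─┐ ╷ │
│↓│ │↑│↳ ↑│   │↓ ↰│↳ ↑  │↓│ │
│ │ │ ├───┘ ╷ │ ╷ └─────┘ │ │
│↓│ │↑│     │ │↓│↑ ← ← ← ↲│ │
│ ├─┘ ├───┐ │ │ │ ┌───┐ ┌─┴─┤
│↓│↱ ↑│↓ ↰│ │ │↓│ │↱ ↓│ │↱ ↓│
│ │ ╶─┘ ╷ │ └─┤ └─┘ ╷ └─┘ ╷ │
│↓│↑ ← ↲│↑│   │↳ → ↑│↳ → ↑│↓│
│ └───┬─┘ ├─╴ ├───┬─┴───┬─┘ │
│↳ → ↓│↱ ↑│↓ ↰│   │↓ ← ↰│↓ ↲│
│ ┌─┐ │ ╶─┘ ╷ │ ╶─┤ ╶─┐ ╵ ╷ │
│ │ │↓│↑ ← ↲│↑│   │↳ ↓│↑ ↲│ │
│ │ │ └─────┘ └─╴ └─┐ └─┬─┤ │
│ │ │↳ → → → ↑      │↳ ↓│ │ │
│ ╵ ├───────┬─────┬─┴─╴ │ ╵ │
│   │↓ ← ← ↰│↓ ← ↰│↓ ← ↲│   │
├───┤ ┌───╴ ╵ ┌─╴ ╵ ┌───┘ ╶─┤
│   │↓│    ↑ ↲│  ↑ ↲│       │
├─╴ │ │ ┌─────┴─┬───┼───────┤
│   │↓│ │↱ → → ↓│↱ ↓│↱ → → ↓│
│ ╶─┤ └─┘ ┌───┐ ╵ ╷ ╵ ╶───┐ │
│   │↳ → ↑│   │↳ ↑│↳ ↑    │↓│
├─╴ ├───┬─┘ ╷ ├───┴───┬───┘ │
│   │   │   │ │       │    ↓│
│ ╶─┘ ╷ ╵ ┌─┘ ╵ ┌───╴ ╵ ┌─╴ │
│     │   │     │       │  B│
└─────┴───┴─────┴───────┴───┘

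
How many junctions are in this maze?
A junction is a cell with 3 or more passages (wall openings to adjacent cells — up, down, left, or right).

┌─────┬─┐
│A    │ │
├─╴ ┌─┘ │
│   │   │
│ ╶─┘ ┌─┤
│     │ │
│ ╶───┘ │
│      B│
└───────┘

Checking each cell for number of passages:

Junctions found (3+ passages):
  (0, 1): 3 passages
  (2, 0): 3 passages
Total junctions: 2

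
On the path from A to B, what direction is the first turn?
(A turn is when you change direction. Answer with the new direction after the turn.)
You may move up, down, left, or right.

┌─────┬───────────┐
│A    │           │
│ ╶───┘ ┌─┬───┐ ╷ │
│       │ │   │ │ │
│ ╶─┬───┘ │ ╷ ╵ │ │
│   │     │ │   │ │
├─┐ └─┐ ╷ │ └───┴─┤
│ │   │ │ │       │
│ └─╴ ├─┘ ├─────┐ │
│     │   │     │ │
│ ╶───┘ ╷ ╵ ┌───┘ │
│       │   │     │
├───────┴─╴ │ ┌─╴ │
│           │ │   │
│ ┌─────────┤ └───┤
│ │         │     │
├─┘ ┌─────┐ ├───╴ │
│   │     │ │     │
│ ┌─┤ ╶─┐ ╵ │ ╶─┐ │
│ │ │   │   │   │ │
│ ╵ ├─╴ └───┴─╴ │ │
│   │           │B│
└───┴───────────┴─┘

Directions: down, right, right, right, up, right, right, right, right, down, down, left, up, left, down, down, right, right, right, down, down, left, left, down, down, right, right, down, down, down
First turn direction: right

Solution:

┌─────┬───────────┐
│A    │↱ → → → ↓  │
│ ╶───┘ ┌─┬───┐ ╷ │
│↳ → → ↑│ │↓ ↰│↓│ │
│ ╶─┬───┘ │ ╷ ╵ │ │
│   │     │↓│↑ ↲│ │
├─┐ └─┐ ╷ │ └───┴─┤
│ │   │ │ │↳ → → ↓│
│ └─╴ ├─┘ ├─────┐ │
│     │   │     │↓│
│ ╶───┘ ╷ ╵ ┌───┘ │
│       │   │↓ ← ↲│
├───────┴─╴ │ ┌─╴ │
│           │↓│   │
│ ┌─────────┤ └───┤
│ │         │↳ → ↓│
├─┘ ┌─────┐ ├───╴ │
│   │     │ │    ↓│
│ ┌─┤ ╶─┐ ╵ │ ╶─┐ │
│ │ │   │   │   │↓│
│ ╵ ├─╴ └───┴─╴ │ │
│   │           │B│
└───┴───────────┴─┘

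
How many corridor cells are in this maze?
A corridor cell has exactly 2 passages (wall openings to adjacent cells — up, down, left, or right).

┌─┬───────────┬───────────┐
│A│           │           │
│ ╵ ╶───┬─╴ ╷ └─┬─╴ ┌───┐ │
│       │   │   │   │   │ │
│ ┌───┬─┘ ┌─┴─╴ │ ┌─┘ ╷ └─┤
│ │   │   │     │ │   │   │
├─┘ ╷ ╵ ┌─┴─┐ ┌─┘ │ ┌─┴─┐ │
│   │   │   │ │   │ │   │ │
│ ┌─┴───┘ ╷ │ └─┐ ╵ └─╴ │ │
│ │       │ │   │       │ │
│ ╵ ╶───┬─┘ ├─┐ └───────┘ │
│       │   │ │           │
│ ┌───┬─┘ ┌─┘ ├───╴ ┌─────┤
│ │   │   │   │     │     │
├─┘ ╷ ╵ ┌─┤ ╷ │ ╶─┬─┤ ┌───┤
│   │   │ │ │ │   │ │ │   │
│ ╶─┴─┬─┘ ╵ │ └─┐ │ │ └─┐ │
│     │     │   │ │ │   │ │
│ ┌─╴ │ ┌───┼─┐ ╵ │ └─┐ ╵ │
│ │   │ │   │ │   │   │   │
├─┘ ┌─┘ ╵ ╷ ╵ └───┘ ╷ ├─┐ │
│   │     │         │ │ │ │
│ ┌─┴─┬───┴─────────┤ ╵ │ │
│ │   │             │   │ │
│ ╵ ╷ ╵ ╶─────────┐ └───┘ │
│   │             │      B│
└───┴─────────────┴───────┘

Counting cells with exactly 2 passages:
Total corridor cells: 131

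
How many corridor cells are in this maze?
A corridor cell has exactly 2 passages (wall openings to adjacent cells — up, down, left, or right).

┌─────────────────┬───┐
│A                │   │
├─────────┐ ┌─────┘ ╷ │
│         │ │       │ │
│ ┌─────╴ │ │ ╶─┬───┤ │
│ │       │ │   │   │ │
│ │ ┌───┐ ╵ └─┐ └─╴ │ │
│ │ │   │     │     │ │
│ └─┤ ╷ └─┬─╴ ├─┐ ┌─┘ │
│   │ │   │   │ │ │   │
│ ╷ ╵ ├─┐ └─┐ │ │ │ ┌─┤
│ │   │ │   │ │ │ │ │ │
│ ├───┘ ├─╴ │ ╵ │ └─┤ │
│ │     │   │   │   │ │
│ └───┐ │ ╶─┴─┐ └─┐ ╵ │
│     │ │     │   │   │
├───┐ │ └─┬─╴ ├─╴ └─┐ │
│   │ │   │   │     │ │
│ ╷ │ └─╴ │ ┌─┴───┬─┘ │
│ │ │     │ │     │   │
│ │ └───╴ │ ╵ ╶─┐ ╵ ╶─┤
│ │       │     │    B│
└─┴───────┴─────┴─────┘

Counting cells with exactly 2 passages:
Total corridor cells: 93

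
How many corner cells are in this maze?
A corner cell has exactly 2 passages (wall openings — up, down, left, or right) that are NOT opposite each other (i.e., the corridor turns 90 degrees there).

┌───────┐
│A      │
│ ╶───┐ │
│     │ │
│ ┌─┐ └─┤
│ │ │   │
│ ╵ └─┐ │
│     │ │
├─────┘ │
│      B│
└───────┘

Counting corner cells (2 non-opposite passages):
Total corners: 7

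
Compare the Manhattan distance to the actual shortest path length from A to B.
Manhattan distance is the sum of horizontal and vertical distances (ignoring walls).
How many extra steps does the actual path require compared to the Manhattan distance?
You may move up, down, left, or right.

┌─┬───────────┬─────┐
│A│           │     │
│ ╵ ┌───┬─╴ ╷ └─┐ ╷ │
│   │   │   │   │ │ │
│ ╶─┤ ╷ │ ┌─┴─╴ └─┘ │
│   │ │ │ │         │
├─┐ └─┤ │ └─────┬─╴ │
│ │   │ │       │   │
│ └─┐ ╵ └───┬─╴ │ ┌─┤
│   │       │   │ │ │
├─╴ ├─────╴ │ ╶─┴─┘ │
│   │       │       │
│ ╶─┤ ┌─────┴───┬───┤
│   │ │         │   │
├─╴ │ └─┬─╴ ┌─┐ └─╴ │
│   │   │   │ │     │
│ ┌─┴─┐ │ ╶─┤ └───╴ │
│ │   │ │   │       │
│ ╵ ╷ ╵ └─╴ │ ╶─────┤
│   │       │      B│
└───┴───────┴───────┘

Manhattan distance: |9 - 0| + |9 - 0| = 18
Actual path length: 38
Extra steps: 38 - 18 = 20

Solution:

┌─┬───────────┬─────┐
│A│           │     │
│ ╵ ┌───┬─╴ ╷ └─┐ ╷ │
│↓  │   │   │   │ │ │
│ ╶─┤ ╷ │ ┌─┴─╴ └─┘ │
│↳ ↓│ │ │ │         │
├─┐ └─┤ │ └─────┬─╴ │
│ │↳ ↓│ │       │   │
│ └─┐ ╵ └───┬─╴ │ ┌─┤
│   │↳ → → ↓│   │ │ │
├─╴ ├─────╴ │ ╶─┴─┘ │
│   │↓ ← ← ↲│       │
│ ╶─┤ ┌─────┴───┬───┤
│   │↓│    ↱ → ↓│   │
├─╴ │ └─┬─╴ ┌─┐ └─╴ │
│   │↳ ↓│↱ ↑│ │↳ → ↓│
│ ┌─┴─┐ │ ╶─┤ └───╴ │
│ │   │↓│↑ ↰│↓ ← ← ↲│
│ ╵ ╷ ╵ └─╴ │ ╶─────┤
│   │  ↳ → ↑│↳ → → B│
└───┴───────┴───────┘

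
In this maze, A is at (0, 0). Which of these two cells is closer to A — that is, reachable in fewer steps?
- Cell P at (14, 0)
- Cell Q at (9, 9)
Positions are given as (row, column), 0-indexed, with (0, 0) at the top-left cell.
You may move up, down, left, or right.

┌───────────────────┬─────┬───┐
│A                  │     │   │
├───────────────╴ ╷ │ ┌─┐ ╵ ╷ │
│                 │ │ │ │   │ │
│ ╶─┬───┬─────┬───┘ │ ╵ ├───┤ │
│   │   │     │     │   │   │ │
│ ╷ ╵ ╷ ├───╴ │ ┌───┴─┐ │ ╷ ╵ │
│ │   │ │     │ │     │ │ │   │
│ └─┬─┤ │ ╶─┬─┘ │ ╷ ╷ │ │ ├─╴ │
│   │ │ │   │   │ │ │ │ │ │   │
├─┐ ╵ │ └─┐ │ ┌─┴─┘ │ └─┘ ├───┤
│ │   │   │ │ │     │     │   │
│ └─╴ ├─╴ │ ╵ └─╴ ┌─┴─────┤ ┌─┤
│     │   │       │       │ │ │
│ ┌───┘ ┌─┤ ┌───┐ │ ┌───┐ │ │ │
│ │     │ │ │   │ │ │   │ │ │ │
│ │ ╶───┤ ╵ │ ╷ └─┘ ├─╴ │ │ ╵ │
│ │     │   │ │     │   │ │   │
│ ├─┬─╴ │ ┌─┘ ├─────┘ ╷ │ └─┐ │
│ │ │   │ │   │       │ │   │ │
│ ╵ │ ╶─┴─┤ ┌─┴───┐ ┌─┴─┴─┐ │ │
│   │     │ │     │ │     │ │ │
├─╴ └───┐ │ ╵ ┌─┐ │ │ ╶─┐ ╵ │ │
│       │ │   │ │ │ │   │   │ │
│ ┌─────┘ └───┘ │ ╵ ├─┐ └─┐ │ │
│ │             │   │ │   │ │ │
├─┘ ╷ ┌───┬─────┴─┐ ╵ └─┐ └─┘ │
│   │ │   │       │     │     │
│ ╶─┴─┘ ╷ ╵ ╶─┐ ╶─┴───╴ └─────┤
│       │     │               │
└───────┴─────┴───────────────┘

Shortest path A → P at (14, 0): 48 steps
Shortest path A → Q at (9, 9): 70 steps

P is closer (48 steps vs 70 steps).

Path to P:

┌───────────────────┬─────┬───┐
│A → → → → → → → ↓  │     │   │
├───────────────╴ ╷ │ ┌─┐ ╵ ╷ │
│↓ ← ← ← ← ← ← ← ↲│ │ │ │   │ │
│ ╶─┬───┬─────┬───┘ │ ╵ ├───┤ │
│↳ ↓│↱ ↓│     │     │   │   │ │
│ ╷ ╵ ╷ ├───╴ │ ┌───┴─┐ │ ╷ ╵ │
│ │↳ ↑│↓│     │ │     │ │ │   │
│ └─┬─┤ │ ╶─┬─┘ │ ╷ ╷ │ │ ├─╴ │
│   │ │↓│   │   │ │ │ │ │ │   │
├─┐ ╵ │ └─┐ │ ┌─┴─┘ │ └─┘ ├───┤
│ │   │↳ ↓│ │ │     │     │   │
│ └─╴ ├─╴ │ ╵ └─╴ ┌─┴─────┤ ┌─┤
│     │↓ ↲│       │       │ │ │
│ ┌───┘ ┌─┤ ┌───┐ │ ┌───┐ │ │ │
│ │↓ ← ↲│ │ │   │ │ │   │ │ │ │
│ │ ╶───┤ ╵ │ ╷ └─┘ ├─╴ │ │ ╵ │
│ │↳ → ↓│   │ │     │   │ │   │
│ ├─┬─╴ │ ┌─┘ ├─────┘ ╷ │ └─┐ │
│ │ │↓ ↲│ │   │       │ │   │ │
│ ╵ │ ╶─┴─┤ ┌─┴───┐ ┌─┴─┴─┐ │ │
│   │↳ → ↓│ │     │ │     │ │ │
├─╴ └───┐ │ ╵ ┌─┐ │ │ ╶─┐ ╵ │ │
│       │↓│   │ │ │ │   │   │ │
│ ┌─────┘ └───┘ │ ╵ ├─┐ └─┐ │ │
│ │↓ ← ← ↲      │   │ │   │ │ │
├─┘ ╷ ┌───┬─────┴─┐ ╵ └─┐ └─┘ │
│↓ ↲│ │   │       │     │     │
│ ╶─┴─┘ ╷ ╵ ╶─┐ ╶─┴───╴ └─────┤
│P      │     │               │
└───────┴─────┴───────────────┘

Path to Q:

┌───────────────────┬─────┬───┐
│A → → → → → → → ↓  │     │   │
├───────────────╴ ╷ │ ┌─┐ ╵ ╷ │
│↓ ← ← ← ← ← ← ← ↲│ │ │ │   │ │
│ ╶─┬───┬─────┬───┘ │ ╵ ├───┤ │
│↳ ↓│↱ ↓│     │     │   │   │ │
│ ╷ ╵ ╷ ├───╴ │ ┌───┴─┐ │ ╷ ╵ │
│ │↳ ↑│↓│     │ │     │ │ │   │
│ └─┬─┤ │ ╶─┬─┘ │ ╷ ╷ │ │ ├─╴ │
│   │ │↓│   │   │ │ │ │ │ │   │
├─┐ ╵ │ └─┐ │ ┌─┴─┘ │ └─┘ ├───┤
│ │   │↳ ↓│ │ │     │     │   │
│ └─╴ ├─╴ │ ╵ └─╴ ┌─┴─────┤ ┌─┤
│     │↓ ↲│       │       │ │ │
│ ┌───┘ ┌─┤ ┌───┐ │ ┌───┐ │ │ │
│ │↓ ← ↲│ │ │   │ │ │   │ │ │ │
│ │ ╶───┤ ╵ │ ╷ └─┘ ├─╴ │ │ ╵ │
│ │↳ → ↓│   │ │     │   │ │   │
│ ├─┬─╴ │ ┌─┘ ├─────┘ ╷ │ └─┐ │
│ │ │↓ ↲│ │   │    Q  │ │   │ │
│ ╵ │ ╶─┴─┤ ┌─┴───┐ ┌─┴─┴─┐ │ │
│   │↳ → ↓│ │     │↑│     │ │ │
├─╴ └───┐ │ ╵ ┌─┐ │ │ ╶─┐ ╵ │ │
│       │↓│   │ │ │↑│   │   │ │
│ ┌─────┘ └───┘ │ ╵ ├─┐ └─┐ │ │
│ │↓ ← ← ↲      │  ↑│ │   │ │ │
├─┘ ╷ ┌───┬─────┴─┐ ╵ └─┐ └─┘ │
│↓ ↲│ │↱ ↓│↱ → ↓  │↑ ← ↰│     │
│ ╶─┴─┘ ╷ ╵ ╶─┐ ╶─┴───╴ └─────┤
│↳ → → ↑│↳ ↑  │↳ → → → ↑      │
└───────┴─────┴───────────────┘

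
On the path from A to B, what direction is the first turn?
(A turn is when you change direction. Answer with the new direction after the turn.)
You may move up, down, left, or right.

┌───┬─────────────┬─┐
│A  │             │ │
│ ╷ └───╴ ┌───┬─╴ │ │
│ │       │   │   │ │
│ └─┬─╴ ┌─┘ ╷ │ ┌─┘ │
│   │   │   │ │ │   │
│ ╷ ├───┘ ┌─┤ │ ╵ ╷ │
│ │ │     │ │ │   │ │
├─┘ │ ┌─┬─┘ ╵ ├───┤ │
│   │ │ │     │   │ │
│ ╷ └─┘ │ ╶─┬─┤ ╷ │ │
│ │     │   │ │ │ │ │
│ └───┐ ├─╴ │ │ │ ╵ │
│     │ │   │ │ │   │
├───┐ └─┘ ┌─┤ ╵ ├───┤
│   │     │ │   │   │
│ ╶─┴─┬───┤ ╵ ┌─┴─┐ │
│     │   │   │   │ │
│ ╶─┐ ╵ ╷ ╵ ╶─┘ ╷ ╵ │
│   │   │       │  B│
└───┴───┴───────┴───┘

Directions: right, down, right, right, right, up, right, right, right, right, down, left, down, down, right, up, right, down, down, down, down, left, up, up, left, down, down, down, left, down, left, down, right, right, up, right, down, right
First turn direction: down

Solution:

┌───┬─────────────┬─┐
│A ↓│    ↱ → → → ↓│ │
│ ╷ └───╴ ┌───┬─╴ │ │
│ │↳ → → ↑│   │↓ ↲│ │
│ └─┬─╴ ┌─┘ ╷ │ ┌─┘ │
│   │   │   │ │↓│↱ ↓│
│ ╷ ├───┘ ┌─┤ │ ╵ ╷ │
│ │ │     │ │ │↳ ↑│↓│
├─┘ │ ┌─┬─┘ ╵ ├───┤ │
│   │ │ │     │↓ ↰│↓│
│ ╷ └─┘ │ ╶─┬─┤ ╷ │ │
│ │     │   │ │↓│↑│↓│
│ └───┐ ├─╴ │ │ │ ╵ │
│     │ │   │ │↓│↑ ↲│
├───┐ └─┘ ┌─┤ ╵ ├───┤
│   │     │ │↓ ↲│   │
│ ╶─┴─┬───┤ ╵ ┌─┴─┐ │
│     │   │↓ ↲│↱ ↓│ │
│ ╶─┐ ╵ ╷ ╵ ╶─┘ ╷ ╵ │
│   │   │  ↳ → ↑│↳ B│
└───┴───┴───────┴───┘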